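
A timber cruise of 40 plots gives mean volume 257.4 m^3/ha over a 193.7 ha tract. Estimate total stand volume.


Formula: Total Volume = Mean Volume per ha * Total Area
Total Volume = 257.4 m^3/ha * 193.7 ha
Total Volume = 49858 m^3

49858


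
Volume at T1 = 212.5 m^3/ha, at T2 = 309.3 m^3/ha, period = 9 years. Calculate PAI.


Formula: PAI = (V_T2 - V_T1) / (T2 - T1)
Volume increment = 309.3 - 212.5 = 96.8 m^3/ha
PAI = 96.8 / 9 = 10.76 m^3/ha/year

10.76


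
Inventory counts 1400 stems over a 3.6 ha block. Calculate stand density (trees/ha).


Formula: Stand Density = N_trees / Area_ha
Density = 1400 trees / 3.6 ha
Density = 389 trees/ha

389


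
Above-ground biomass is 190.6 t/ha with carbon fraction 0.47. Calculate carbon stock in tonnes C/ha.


Formula: Carbon Stock = Biomass * Carbon Fraction
C = 190.6 t/ha * 0.47
C = 89.6 t C/ha

89.6


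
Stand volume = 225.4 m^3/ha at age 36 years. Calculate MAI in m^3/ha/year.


Formula: MAI = Total Volume / Stand Age
MAI = 225.4 m^3/ha / 36 years
MAI = 6.26 m^3/ha/year

6.26


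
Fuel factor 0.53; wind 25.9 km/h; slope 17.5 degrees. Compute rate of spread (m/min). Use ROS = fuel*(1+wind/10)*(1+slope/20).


Formula: ROS = fuel * (1 + wind/10) * (1 + slope/20)
Wind factor = 1 + 25.9/10 = 3.59
Slope factor = 1 + 17.5/20 = 1.875
ROS = 0.53 * 3.59 * 1.875 = 3.57 m/min

3.57


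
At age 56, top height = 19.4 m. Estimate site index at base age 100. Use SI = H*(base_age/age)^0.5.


Formula: SI = H_dom * (base_age / age)^0.5
Age ratio = 100 / 56 = 1.78571
sqrt(age_ratio) = 1.33631
SI = 19.4 * 1.33631 = 25.9 m

25.9


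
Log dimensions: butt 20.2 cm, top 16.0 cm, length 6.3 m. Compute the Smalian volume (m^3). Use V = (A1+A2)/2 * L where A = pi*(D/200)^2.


Smalian: V = (A1 + A2)/2 * L,  A = pi*(D/200)^2
A1 = pi*(20.2/200)^2 = 0.032047 m^2
A2 = pi*(16.0/200)^2 = 0.020106 m^2
V = (0.032047+0.020106)/2*6.3 = 0.1643 m^3

0.1643


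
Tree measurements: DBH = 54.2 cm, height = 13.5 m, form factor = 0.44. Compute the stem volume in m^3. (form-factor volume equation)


Formula: V = pi * (DBH/200)^2 * H * ff
Radius = DBH/200 = 54.2/200 = 0.271 m
Radius^2 = 0.271^2 = 0.073441 m^2
V = pi * 0.073441 * 13.5 * 0.44
V = 1.37 m^3

1.37


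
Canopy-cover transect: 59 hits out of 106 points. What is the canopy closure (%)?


Formula: Canopy closure = covered points / total points * 100
Closure = 59 / 106 * 100
Closure = 0.5566 * 100 = 55.7%

55.7


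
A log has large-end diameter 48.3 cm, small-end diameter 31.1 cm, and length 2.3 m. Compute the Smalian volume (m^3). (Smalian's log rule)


Smalian: V = (A1 + A2)/2 * L,  A = pi*(D/200)^2
A1 = pi*(48.3/200)^2 = 0.183225 m^2
A2 = pi*(31.1/200)^2 = 0.075964 m^2
V = (0.183225+0.075964)/2*2.3 = 0.2981 m^3

0.2981


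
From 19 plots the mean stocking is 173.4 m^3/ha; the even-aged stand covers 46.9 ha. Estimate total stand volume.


Formula: Total Volume = Mean Volume per ha * Total Area
Total Volume = 173.4 m^3/ha * 46.9 ha
Total Volume = 8132 m^3

8132


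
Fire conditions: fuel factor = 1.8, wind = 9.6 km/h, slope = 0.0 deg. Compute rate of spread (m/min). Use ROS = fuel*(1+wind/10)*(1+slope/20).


Formula: ROS = fuel * (1 + wind/10) * (1 + slope/20)
Wind factor = 1 + 9.6/10 = 1.96
Slope factor = 1 + 0.0/20 = 1.0
ROS = 1.8 * 1.96 * 1.0 = 3.53 m/min

3.53


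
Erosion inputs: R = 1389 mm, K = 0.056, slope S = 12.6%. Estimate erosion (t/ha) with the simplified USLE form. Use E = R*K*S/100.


Formula: E = R * K * S / 100  (simplified USLE)
R * K = 1389 * 0.056 = 77.784
E = 77.784 * 12.6 / 100 = 9.8 t/ha

9.8


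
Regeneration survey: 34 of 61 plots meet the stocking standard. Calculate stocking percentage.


Formula: Stocking % = stocked plots / total plots * 100
Stocking = 34 / 61 * 100
Stocking = 0.5574 * 100 = 55.7%

55.7


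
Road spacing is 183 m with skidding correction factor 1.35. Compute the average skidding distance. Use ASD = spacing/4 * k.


Formula: ASD = (spacing / 4) * correction
Uncorrected distance = spacing / 4 = 183 / 4 = 45.75 m
ASD = 45.75 * 1.35 = 62 m

62


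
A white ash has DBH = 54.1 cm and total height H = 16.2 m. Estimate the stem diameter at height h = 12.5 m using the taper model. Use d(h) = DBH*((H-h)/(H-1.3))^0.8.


Taper: d(h) = DBH * ((H - h) / (H - 1.3))^0.8
Numerator = H - h = 16.2 - 12.5 = 3.7 m
Denominator = H - 1.3 = 16.2 - 1.3 = 14.9 m
Ratio = 3.7 / 14.9 = 0.24832
d = 54.1 * 0.24832^0.8 = 17.8 cm

17.8


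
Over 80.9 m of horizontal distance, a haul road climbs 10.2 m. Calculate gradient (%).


Formula: Gradient = rise / run * 100
Gradient = 10.2 / 80.9 * 100 = 12.6%

12.6


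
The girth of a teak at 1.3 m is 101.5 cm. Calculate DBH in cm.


Formula: DBH = C / pi
DBH = 101.5 / pi
pi = 3.14159...
DBH = 32.3 cm

32.3


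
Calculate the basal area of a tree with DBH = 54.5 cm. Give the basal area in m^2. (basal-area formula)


Formula: BA = pi * (DBH/2)^2 / 10000  (cm^2 to m^2)
Radius = DBH/2 = 54.5/2 = 27.25 cm
BA = pi * 27.25^2 / 10000
   = 2332.8289 cm^2 / 10000
   = 0.2333 m^2

0.2333


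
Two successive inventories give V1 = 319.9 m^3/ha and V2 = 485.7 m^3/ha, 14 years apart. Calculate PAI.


Formula: PAI = (V_T2 - V_T1) / (T2 - T1)
Volume increment = 485.7 - 319.9 = 165.8 m^3/ha
PAI = 165.8 / 14 = 11.84 m^3/ha/year

11.84


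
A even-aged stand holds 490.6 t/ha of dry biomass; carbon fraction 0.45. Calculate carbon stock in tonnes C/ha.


Formula: Carbon Stock = Biomass * Carbon Fraction
C = 490.6 t/ha * 0.45
C = 220.8 t C/ha

220.8


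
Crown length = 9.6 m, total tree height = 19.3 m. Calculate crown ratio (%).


Formula: Crown Ratio = (Crown Length / Total Height) * 100
CR = (9.6 m / 19.3 m) * 100
CR = 0.4974 * 100 = 49.7%

49.7


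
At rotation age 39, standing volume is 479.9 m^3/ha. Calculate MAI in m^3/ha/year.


Formula: MAI = Total Volume / Stand Age
MAI = 479.9 m^3/ha / 39 years
MAI = 12.31 m^3/ha/year

12.31


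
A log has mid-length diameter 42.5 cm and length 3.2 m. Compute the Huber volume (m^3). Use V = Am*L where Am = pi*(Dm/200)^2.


Huber: V = Am * L,  Am = pi*(Dm/200)^2
Am = pi*(42.5/200)^2 = 0.141863 m^2
V = 0.141863*3.2 = 0.454 m^3

0.454


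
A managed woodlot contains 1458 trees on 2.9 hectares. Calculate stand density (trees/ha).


Formula: Stand Density = N_trees / Area_ha
Density = 1458 trees / 2.9 ha
Density = 503 trees/ha

503


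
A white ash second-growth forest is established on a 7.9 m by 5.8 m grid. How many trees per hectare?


Formula: TPH = 10000 m^2/ha / (spacing_x * spacing_y)
Area per tree = 7.9 m * 5.8 m = 45.82 m^2
TPH = 10000 / 45.82 = 218 trees/ha

218


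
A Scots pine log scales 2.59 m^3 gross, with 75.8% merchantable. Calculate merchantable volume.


Formula: MV = V_total * (merchantable_pct / 100)
Merchantable fraction = 75.8% / 100 = 0.758
MV = 2.59 m^3 * 0.758 = 1.963 m^3

1.963


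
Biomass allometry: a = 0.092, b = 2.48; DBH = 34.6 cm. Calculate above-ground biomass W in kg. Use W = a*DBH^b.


Formula: W = a * DBH^b  (allometric power law)
DBH^b = 34.6^2.48 = 6560.0738
W = 0.092 * 6560.0738 = 603.5 kg

603.5


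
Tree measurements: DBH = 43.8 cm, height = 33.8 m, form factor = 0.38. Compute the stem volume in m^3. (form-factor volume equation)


Formula: V = pi * (DBH/200)^2 * H * ff
Radius = DBH/200 = 43.8/200 = 0.219 m
Radius^2 = 0.219^2 = 0.047961 m^2
V = pi * 0.047961 * 33.8 * 0.38
V = 1.935 m^3

1.935


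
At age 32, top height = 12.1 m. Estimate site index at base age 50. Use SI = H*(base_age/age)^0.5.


Formula: SI = H_dom * (base_age / age)^0.5
Age ratio = 50 / 32 = 1.5625
sqrt(age_ratio) = 1.25
SI = 12.1 * 1.25 = 15.1 m

15.1


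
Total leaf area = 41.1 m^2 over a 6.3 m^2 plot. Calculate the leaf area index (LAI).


Formula: LAI = total leaf area / ground area  (dimensionless)
LAI = 41.1 m^2 / 6.3 m^2
LAI = 6.52

6.52


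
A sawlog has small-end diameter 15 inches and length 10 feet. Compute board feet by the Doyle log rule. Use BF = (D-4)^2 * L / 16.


Doyle: BF = (D - 4)^2 * L / 16
Adjusted diameter = 15 - 4 = 11 in
(D-4)^2 = 11^2 = 121
BF = 121 * 10 / 16 = 76 BF

76


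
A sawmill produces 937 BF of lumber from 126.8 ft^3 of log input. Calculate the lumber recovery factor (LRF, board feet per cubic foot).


Formula: LRF = Lumber Output (BF) / Log Input (ft^3)
LRF = 937 BF / 126.8 ft^3
LRF = 7.39 BF/ft^3

7.39


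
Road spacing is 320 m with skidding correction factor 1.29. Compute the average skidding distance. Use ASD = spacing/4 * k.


Formula: ASD = (spacing / 4) * correction
Uncorrected distance = spacing / 4 = 320 / 4 = 80 m
ASD = 80 * 1.29 = 103 m

103


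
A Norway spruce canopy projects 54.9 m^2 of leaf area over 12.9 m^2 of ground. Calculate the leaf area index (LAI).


Formula: LAI = total leaf area / ground area  (dimensionless)
LAI = 54.9 m^2 / 12.9 m^2
LAI = 4.26

4.26


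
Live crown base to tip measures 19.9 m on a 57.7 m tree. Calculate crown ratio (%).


Formula: Crown Ratio = (Crown Length / Total Height) * 100
CR = (19.9 m / 57.7 m) * 100
CR = 0.3449 * 100 = 34.5%

34.5


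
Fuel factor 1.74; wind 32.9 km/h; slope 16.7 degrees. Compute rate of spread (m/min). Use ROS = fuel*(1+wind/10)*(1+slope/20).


Formula: ROS = fuel * (1 + wind/10) * (1 + slope/20)
Wind factor = 1 + 32.9/10 = 4.29
Slope factor = 1 + 16.7/20 = 1.835
ROS = 1.74 * 4.29 * 1.835 = 13.7 m/min

13.7


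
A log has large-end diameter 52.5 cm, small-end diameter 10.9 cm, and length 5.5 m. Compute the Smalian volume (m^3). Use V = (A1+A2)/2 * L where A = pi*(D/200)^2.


Smalian: V = (A1 + A2)/2 * L,  A = pi*(D/200)^2
A1 = pi*(52.5/200)^2 = 0.216475 m^2
A2 = pi*(10.9/200)^2 = 0.009331 m^2
V = (0.216475+0.009331)/2*5.5 = 0.621 m^3

0.621


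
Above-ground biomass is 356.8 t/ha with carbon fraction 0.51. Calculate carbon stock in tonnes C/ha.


Formula: Carbon Stock = Biomass * Carbon Fraction
C = 356.8 t/ha * 0.51
C = 182.0 t C/ha

182.0


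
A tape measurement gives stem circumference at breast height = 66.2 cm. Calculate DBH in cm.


Formula: DBH = C / pi
DBH = 66.2 / pi
pi = 3.14159...
DBH = 21.1 cm

21.1


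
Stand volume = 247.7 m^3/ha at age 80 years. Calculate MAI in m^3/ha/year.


Formula: MAI = Total Volume / Stand Age
MAI = 247.7 m^3/ha / 80 years
MAI = 3.1 m^3/ha/year

3.1


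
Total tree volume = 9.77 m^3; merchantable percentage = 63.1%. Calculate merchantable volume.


Formula: MV = V_total * (merchantable_pct / 100)
Merchantable fraction = 63.1% / 100 = 0.631
MV = 9.77 m^3 * 0.631 = 6.165 m^3

6.165


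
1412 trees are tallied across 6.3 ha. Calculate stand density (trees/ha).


Formula: Stand Density = N_trees / Area_ha
Density = 1412 trees / 6.3 ha
Density = 224 trees/ha

224


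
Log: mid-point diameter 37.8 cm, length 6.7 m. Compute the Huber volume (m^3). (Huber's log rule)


Huber: V = Am * L,  Am = pi*(Dm/200)^2
Am = pi*(37.8/200)^2 = 0.112221 m^2
V = 0.112221*6.7 = 0.7519 m^3

0.7519


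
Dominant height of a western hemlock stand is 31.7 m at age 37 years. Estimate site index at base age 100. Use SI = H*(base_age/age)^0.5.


Formula: SI = H_dom * (base_age / age)^0.5
Age ratio = 100 / 37 = 2.7027
sqrt(age_ratio) = 1.64399
SI = 31.7 * 1.64399 = 52.1 m

52.1


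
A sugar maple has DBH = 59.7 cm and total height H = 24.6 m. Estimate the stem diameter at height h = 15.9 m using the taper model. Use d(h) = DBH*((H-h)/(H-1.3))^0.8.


Taper: d(h) = DBH * ((H - h) / (H - 1.3))^0.8
Numerator = H - h = 24.6 - 15.9 = 8.7 m
Denominator = H - 1.3 = 24.6 - 1.3 = 23.3 m
Ratio = 8.7 / 23.3 = 0.37339
d = 59.7 * 0.37339^0.8 = 27.1 cm

27.1


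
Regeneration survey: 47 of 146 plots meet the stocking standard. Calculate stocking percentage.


Formula: Stocking % = stocked plots / total plots * 100
Stocking = 47 / 146 * 100
Stocking = 0.3219 * 100 = 32.2%

32.2


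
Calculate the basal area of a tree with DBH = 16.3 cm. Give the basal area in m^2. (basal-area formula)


Formula: BA = pi * (DBH/2)^2 / 10000  (cm^2 to m^2)
Radius = DBH/2 = 16.3/2 = 8.15 cm
BA = pi * 8.15^2 / 10000
   = 208.6724 cm^2 / 10000
   = 0.0209 m^2

0.0209


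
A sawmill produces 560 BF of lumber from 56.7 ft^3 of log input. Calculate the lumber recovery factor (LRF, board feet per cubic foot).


Formula: LRF = Lumber Output (BF) / Log Input (ft^3)
LRF = 560 BF / 56.7 ft^3
LRF = 9.88 BF/ft^3

9.88


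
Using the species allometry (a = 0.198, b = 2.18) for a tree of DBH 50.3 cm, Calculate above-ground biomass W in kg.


Formula: W = a * DBH^b  (allometric power law)
DBH^b = 50.3^2.18 = 5121.748
W = 0.198 * 5121.748 = 1014.1 kg

1014.1


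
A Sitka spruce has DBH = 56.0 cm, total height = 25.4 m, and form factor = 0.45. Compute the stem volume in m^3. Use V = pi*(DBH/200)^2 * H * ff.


Formula: V = pi * (DBH/200)^2 * H * ff
Radius = DBH/200 = 56.0/200 = 0.28 m
Radius^2 = 0.28^2 = 0.0784 m^2
V = pi * 0.0784 * 25.4 * 0.45
V = 2.815 m^3

2.815


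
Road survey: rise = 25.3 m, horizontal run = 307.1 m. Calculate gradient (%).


Formula: Gradient = rise / run * 100
Gradient = 25.3 / 307.1 * 100 = 8.2%

8.2


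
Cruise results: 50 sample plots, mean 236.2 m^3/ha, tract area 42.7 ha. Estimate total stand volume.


Formula: Total Volume = Mean Volume per ha * Total Area
Total Volume = 236.2 m^3/ha * 42.7 ha
Total Volume = 10086 m^3

10086


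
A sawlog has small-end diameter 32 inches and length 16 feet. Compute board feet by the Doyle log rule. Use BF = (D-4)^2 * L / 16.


Doyle: BF = (D - 4)^2 * L / 16
Adjusted diameter = 32 - 4 = 28 in
(D-4)^2 = 28^2 = 784
BF = 784 * 16 / 16 = 784 BF

784


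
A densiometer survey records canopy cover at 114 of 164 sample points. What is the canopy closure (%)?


Formula: Canopy closure = covered points / total points * 100
Closure = 114 / 164 * 100
Closure = 0.6951 * 100 = 69.5%

69.5


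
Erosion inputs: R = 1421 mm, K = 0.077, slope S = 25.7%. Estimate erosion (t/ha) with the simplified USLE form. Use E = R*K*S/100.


Formula: E = R * K * S / 100  (simplified USLE)
R * K = 1421 * 0.077 = 109.417
E = 109.417 * 25.7 / 100 = 28.12 t/ha

28.12


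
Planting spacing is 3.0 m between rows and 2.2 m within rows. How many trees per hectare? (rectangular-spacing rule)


Formula: TPH = 10000 m^2/ha / (spacing_x * spacing_y)
Area per tree = 3.0 m * 2.2 m = 6.6 m^2
TPH = 10000 / 6.6 = 1515 trees/ha

1515


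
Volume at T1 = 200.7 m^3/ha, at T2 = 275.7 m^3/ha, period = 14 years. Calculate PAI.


Formula: PAI = (V_T2 - V_T1) / (T2 - T1)
Volume increment = 275.7 - 200.7 = 75.0 m^3/ha
PAI = 75.0 / 14 = 5.36 m^3/ha/year

5.36


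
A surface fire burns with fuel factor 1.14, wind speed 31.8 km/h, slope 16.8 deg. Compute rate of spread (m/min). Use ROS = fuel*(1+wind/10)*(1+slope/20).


Formula: ROS = fuel * (1 + wind/10) * (1 + slope/20)
Wind factor = 1 + 31.8/10 = 4.18
Slope factor = 1 + 16.8/20 = 1.84
ROS = 1.14 * 4.18 * 1.84 = 8.77 m/min

8.77


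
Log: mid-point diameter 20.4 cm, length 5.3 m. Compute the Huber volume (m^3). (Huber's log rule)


Huber: V = Am * L,  Am = pi*(Dm/200)^2
Am = pi*(20.4/200)^2 = 0.032685 m^2
V = 0.032685*5.3 = 0.1732 m^3

0.1732


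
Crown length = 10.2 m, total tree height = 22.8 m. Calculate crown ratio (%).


Formula: Crown Ratio = (Crown Length / Total Height) * 100
CR = (10.2 m / 22.8 m) * 100
CR = 0.4474 * 100 = 44.7%

44.7


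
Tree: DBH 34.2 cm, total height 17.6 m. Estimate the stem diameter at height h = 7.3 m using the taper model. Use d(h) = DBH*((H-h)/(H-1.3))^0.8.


Taper: d(h) = DBH * ((H - h) / (H - 1.3))^0.8
Numerator = H - h = 17.6 - 7.3 = 10.3 m
Denominator = H - 1.3 = 17.6 - 1.3 = 16.3 m
Ratio = 10.3 / 16.3 = 0.6319
d = 34.2 * 0.6319^0.8 = 23.7 cm

23.7


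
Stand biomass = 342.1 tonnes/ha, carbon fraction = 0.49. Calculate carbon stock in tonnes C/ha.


Formula: Carbon Stock = Biomass * Carbon Fraction
C = 342.1 t/ha * 0.49
C = 167.6 t C/ha

167.6


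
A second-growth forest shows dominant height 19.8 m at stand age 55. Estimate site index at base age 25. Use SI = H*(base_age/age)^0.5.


Formula: SI = H_dom * (base_age / age)^0.5
Age ratio = 25 / 55 = 0.45455
sqrt(age_ratio) = 0.6742
SI = 19.8 * 0.6742 = 13.3 m

13.3


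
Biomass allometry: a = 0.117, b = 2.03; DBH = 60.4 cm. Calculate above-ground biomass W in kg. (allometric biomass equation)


Formula: W = a * DBH^b  (allometric power law)
DBH^b = 60.4^2.03 = 4125.7697
W = 0.117 * 4125.7697 = 482.7 kg

482.7


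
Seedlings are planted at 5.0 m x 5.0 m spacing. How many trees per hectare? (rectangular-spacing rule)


Formula: TPH = 10000 m^2/ha / (spacing_x * spacing_y)
Area per tree = 5.0 m * 5.0 m = 25.0 m^2
TPH = 10000 / 25.0 = 400 trees/ha

400


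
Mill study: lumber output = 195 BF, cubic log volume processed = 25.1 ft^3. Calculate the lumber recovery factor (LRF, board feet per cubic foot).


Formula: LRF = Lumber Output (BF) / Log Input (ft^3)
LRF = 195 BF / 25.1 ft^3
LRF = 7.77 BF/ft^3

7.77


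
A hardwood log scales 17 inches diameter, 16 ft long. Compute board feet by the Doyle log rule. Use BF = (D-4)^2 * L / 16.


Doyle: BF = (D - 4)^2 * L / 16
Adjusted diameter = 17 - 4 = 13 in
(D-4)^2 = 13^2 = 169
BF = 169 * 16 / 16 = 169 BF

169


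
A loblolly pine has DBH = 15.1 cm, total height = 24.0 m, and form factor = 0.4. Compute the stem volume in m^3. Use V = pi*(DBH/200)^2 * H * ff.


Formula: V = pi * (DBH/200)^2 * H * ff
Radius = DBH/200 = 15.1/200 = 0.0755 m
Radius^2 = 0.0755^2 = 0.00570025 m^2
V = pi * 0.00570025 * 24.0 * 0.4
V = 0.172 m^3

0.172


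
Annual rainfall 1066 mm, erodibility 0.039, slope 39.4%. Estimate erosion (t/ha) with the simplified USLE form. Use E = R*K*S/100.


Formula: E = R * K * S / 100  (simplified USLE)
R * K = 1066 * 0.039 = 41.574
E = 41.574 * 39.4 / 100 = 16.38 t/ha

16.38


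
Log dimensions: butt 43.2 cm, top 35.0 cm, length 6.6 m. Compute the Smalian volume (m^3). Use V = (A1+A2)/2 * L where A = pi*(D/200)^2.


Smalian: V = (A1 + A2)/2 * L,  A = pi*(D/200)^2
A1 = pi*(43.2/200)^2 = 0.146574 m^2
A2 = pi*(35.0/200)^2 = 0.096211 m^2
V = (0.146574+0.096211)/2*6.6 = 0.8012 m^3

0.8012


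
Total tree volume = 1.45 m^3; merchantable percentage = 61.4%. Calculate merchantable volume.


Formula: MV = V_total * (merchantable_pct / 100)
Merchantable fraction = 61.4% / 100 = 0.614
MV = 1.45 m^3 * 0.614 = 0.89 m^3

0.89


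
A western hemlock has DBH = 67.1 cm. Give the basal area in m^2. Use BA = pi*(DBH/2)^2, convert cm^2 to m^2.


Formula: BA = pi * (DBH/2)^2 / 10000  (cm^2 to m^2)
Radius = DBH/2 = 67.1/2 = 33.55 cm
BA = pi * 33.55^2 / 10000
   = 3536.1845 cm^2 / 10000
   = 0.3536 m^2

0.3536


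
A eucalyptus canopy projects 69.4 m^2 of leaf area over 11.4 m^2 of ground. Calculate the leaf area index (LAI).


Formula: LAI = total leaf area / ground area  (dimensionless)
LAI = 69.4 m^2 / 11.4 m^2
LAI = 6.09

6.09


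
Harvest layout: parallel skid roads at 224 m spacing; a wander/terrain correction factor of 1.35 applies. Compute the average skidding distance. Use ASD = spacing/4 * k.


Formula: ASD = (spacing / 4) * correction
Uncorrected distance = spacing / 4 = 224 / 4 = 56 m
ASD = 56 * 1.35 = 76 m

76


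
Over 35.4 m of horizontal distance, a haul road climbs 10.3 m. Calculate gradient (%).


Formula: Gradient = rise / run * 100
Gradient = 10.3 / 35.4 * 100 = 29.1%

29.1


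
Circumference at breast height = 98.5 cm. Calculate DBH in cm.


Formula: DBH = C / pi
DBH = 98.5 / pi
pi = 3.14159...
DBH = 31.4 cm

31.4


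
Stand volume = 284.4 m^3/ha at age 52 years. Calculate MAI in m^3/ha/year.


Formula: MAI = Total Volume / Stand Age
MAI = 284.4 m^3/ha / 52 years
MAI = 5.47 m^3/ha/year

5.47


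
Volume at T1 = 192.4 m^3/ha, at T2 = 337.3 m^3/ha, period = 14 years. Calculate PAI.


Formula: PAI = (V_T2 - V_T1) / (T2 - T1)
Volume increment = 337.3 - 192.4 = 144.9 m^3/ha
PAI = 144.9 / 14 = 10.35 m^3/ha/year

10.35


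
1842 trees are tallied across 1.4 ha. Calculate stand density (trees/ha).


Formula: Stand Density = N_trees / Area_ha
Density = 1842 trees / 1.4 ha
Density = 1316 trees/ha

1316


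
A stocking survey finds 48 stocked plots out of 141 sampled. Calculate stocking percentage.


Formula: Stocking % = stocked plots / total plots * 100
Stocking = 48 / 141 * 100
Stocking = 0.3404 * 100 = 34.0%

34.0


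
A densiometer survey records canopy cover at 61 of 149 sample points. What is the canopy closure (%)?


Formula: Canopy closure = covered points / total points * 100
Closure = 61 / 149 * 100
Closure = 0.4094 * 100 = 40.9%

40.9


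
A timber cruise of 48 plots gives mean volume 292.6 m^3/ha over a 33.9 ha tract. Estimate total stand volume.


Formula: Total Volume = Mean Volume per ha * Total Area
Total Volume = 292.6 m^3/ha * 33.9 ha
Total Volume = 9919 m^3

9919


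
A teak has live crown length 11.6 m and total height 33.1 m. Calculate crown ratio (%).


Formula: Crown Ratio = (Crown Length / Total Height) * 100
CR = (11.6 m / 33.1 m) * 100
CR = 0.3505 * 100 = 35.0%

35.0


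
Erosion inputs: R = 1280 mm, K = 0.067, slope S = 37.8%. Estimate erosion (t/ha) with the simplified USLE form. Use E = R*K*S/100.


Formula: E = R * K * S / 100  (simplified USLE)
R * K = 1280 * 0.067 = 85.76
E = 85.76 * 37.8 / 100 = 32.42 t/ha

32.42


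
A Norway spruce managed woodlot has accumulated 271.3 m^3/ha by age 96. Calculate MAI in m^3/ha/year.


Formula: MAI = Total Volume / Stand Age
MAI = 271.3 m^3/ha / 96 years
MAI = 2.83 m^3/ha/year

2.83


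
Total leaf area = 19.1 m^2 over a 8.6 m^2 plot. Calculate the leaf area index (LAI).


Formula: LAI = total leaf area / ground area  (dimensionless)
LAI = 19.1 m^2 / 8.6 m^2
LAI = 2.22

2.22


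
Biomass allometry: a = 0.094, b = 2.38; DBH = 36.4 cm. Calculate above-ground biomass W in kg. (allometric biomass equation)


Formula: W = a * DBH^b  (allometric power law)
DBH^b = 36.4^2.38 = 5193.0355
W = 0.094 * 5193.0355 = 488.1 kg

488.1


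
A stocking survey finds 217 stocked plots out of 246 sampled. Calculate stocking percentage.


Formula: Stocking % = stocked plots / total plots * 100
Stocking = 217 / 246 * 100
Stocking = 0.8821 * 100 = 88.2%

88.2


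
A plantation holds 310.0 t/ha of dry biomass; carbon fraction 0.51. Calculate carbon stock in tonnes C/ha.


Formula: Carbon Stock = Biomass * Carbon Fraction
C = 310.0 t/ha * 0.51
C = 158.1 t C/ha

158.1


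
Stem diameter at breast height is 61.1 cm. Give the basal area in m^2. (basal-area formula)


Formula: BA = pi * (DBH/2)^2 / 10000  (cm^2 to m^2)
Radius = DBH/2 = 61.1/2 = 30.55 cm
BA = pi * 30.55^2 / 10000
   = 2932.0563 cm^2 / 10000
   = 0.2932 m^2

0.2932


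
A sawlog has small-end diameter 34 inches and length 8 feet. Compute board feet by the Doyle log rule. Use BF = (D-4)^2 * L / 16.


Doyle: BF = (D - 4)^2 * L / 16
Adjusted diameter = 34 - 4 = 30 in
(D-4)^2 = 30^2 = 900
BF = 900 * 8 / 16 = 450 BF

450


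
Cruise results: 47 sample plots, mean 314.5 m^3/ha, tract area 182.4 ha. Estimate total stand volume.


Formula: Total Volume = Mean Volume per ha * Total Area
Total Volume = 314.5 m^3/ha * 182.4 ha
Total Volume = 57365 m^3

57365


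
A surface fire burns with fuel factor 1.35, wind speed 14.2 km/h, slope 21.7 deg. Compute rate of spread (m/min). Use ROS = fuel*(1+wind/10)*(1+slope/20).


Formula: ROS = fuel * (1 + wind/10) * (1 + slope/20)
Wind factor = 1 + 14.2/10 = 2.42
Slope factor = 1 + 21.7/20 = 2.085
ROS = 1.35 * 2.42 * 2.085 = 6.81 m/min

6.81


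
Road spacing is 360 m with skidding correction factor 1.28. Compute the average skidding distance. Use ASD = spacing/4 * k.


Formula: ASD = (spacing / 4) * correction
Uncorrected distance = spacing / 4 = 360 / 4 = 90 m
ASD = 90 * 1.28 = 115 m

115


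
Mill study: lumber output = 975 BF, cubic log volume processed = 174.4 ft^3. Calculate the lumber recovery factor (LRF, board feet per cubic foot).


Formula: LRF = Lumber Output (BF) / Log Input (ft^3)
LRF = 975 BF / 174.4 ft^3
LRF = 5.59 BF/ft^3

5.59


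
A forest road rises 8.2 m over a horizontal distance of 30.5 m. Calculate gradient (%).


Formula: Gradient = rise / run * 100
Gradient = 8.2 / 30.5 * 100 = 26.9%

26.9


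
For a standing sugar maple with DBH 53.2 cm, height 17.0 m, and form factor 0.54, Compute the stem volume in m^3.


Formula: V = pi * (DBH/200)^2 * H * ff
Radius = DBH/200 = 53.2/200 = 0.266 m
Radius^2 = 0.266^2 = 0.070756 m^2
V = pi * 0.070756 * 17.0 * 0.54
V = 2.041 m^3

2.041


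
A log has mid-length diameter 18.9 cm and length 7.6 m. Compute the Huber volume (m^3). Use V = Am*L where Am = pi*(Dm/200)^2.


Huber: V = Am * L,  Am = pi*(Dm/200)^2
Am = pi*(18.9/200)^2 = 0.028055 m^2
V = 0.028055*7.6 = 0.2132 m^3

0.2132


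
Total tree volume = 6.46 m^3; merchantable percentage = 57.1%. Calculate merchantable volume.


Formula: MV = V_total * (merchantable_pct / 100)
Merchantable fraction = 57.1% / 100 = 0.571
MV = 6.46 m^3 * 0.571 = 3.689 m^3

3.689


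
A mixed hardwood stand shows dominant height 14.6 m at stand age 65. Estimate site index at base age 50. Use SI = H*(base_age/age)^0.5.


Formula: SI = H_dom * (base_age / age)^0.5
Age ratio = 50 / 65 = 0.76923
sqrt(age_ratio) = 0.87706
SI = 14.6 * 0.87706 = 12.8 m

12.8


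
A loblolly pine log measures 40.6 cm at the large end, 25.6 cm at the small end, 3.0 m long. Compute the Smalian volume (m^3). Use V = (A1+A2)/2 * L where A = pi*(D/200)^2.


Smalian: V = (A1 + A2)/2 * L,  A = pi*(D/200)^2
A1 = pi*(40.6/200)^2 = 0.129462 m^2
A2 = pi*(25.6/200)^2 = 0.051472 m^2
V = (0.129462+0.051472)/2*3.0 = 0.2714 m^3

0.2714


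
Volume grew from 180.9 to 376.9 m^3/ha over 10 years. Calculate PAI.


Formula: PAI = (V_T2 - V_T1) / (T2 - T1)
Volume increment = 376.9 - 180.9 = 196.0 m^3/ha
PAI = 196.0 / 10 = 19.6 m^3/ha/year

19.6


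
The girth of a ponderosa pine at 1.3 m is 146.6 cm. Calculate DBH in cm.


Formula: DBH = C / pi
DBH = 146.6 / pi
pi = 3.14159...
DBH = 46.7 cm

46.7


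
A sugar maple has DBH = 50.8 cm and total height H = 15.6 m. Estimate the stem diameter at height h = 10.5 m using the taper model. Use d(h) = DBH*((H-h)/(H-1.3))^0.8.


Taper: d(h) = DBH * ((H - h) / (H - 1.3))^0.8
Numerator = H - h = 15.6 - 10.5 = 5.1 m
Denominator = H - 1.3 = 15.6 - 1.3 = 14.3 m
Ratio = 5.1 / 14.3 = 0.35664
d = 50.8 * 0.35664^0.8 = 22.3 cm

22.3


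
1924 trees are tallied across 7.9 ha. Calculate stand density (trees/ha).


Formula: Stand Density = N_trees / Area_ha
Density = 1924 trees / 7.9 ha
Density = 244 trees/ha

244


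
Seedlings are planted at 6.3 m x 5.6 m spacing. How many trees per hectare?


Formula: TPH = 10000 m^2/ha / (spacing_x * spacing_y)
Area per tree = 6.3 m * 5.6 m = 35.28 m^2
TPH = 10000 / 35.28 = 283 trees/ha

283


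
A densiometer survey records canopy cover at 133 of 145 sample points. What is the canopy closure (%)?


Formula: Canopy closure = covered points / total points * 100
Closure = 133 / 145 * 100
Closure = 0.9172 * 100 = 91.7%

91.7


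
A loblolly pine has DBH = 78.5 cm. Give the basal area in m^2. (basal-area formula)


Formula: BA = pi * (DBH/2)^2 / 10000  (cm^2 to m^2)
Radius = DBH/2 = 78.5/2 = 39.25 cm
BA = pi * 39.25^2 / 10000
   = 4839.8198 cm^2 / 10000
   = 0.484 m^2

0.484


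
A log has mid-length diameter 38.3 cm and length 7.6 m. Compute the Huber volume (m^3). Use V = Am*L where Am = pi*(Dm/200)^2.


Huber: V = Am * L,  Am = pi*(Dm/200)^2
Am = pi*(38.3/200)^2 = 0.115209 m^2
V = 0.115209*7.6 = 0.8756 m^3

0.8756


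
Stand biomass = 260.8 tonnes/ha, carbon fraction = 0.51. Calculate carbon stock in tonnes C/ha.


Formula: Carbon Stock = Biomass * Carbon Fraction
C = 260.8 t/ha * 0.51
C = 133.0 t C/ha

133.0


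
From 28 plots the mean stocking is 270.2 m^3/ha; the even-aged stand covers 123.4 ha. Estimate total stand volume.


Formula: Total Volume = Mean Volume per ha * Total Area
Total Volume = 270.2 m^3/ha * 123.4 ha
Total Volume = 33343 m^3

33343


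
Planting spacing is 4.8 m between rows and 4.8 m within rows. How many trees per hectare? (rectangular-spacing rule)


Formula: TPH = 10000 m^2/ha / (spacing_x * spacing_y)
Area per tree = 4.8 m * 4.8 m = 23.04 m^2
TPH = 10000 / 23.04 = 434 trees/ha

434


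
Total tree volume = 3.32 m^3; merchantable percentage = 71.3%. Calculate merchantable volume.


Formula: MV = V_total * (merchantable_pct / 100)
Merchantable fraction = 71.3% / 100 = 0.713
MV = 3.32 m^3 * 0.713 = 2.367 m^3

2.367


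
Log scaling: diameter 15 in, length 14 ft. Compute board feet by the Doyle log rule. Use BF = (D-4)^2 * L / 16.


Doyle: BF = (D - 4)^2 * L / 16
Adjusted diameter = 15 - 4 = 11 in
(D-4)^2 = 11^2 = 121
BF = 121 * 14 / 16 = 106 BF

106


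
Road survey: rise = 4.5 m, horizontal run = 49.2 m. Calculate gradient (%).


Formula: Gradient = rise / run * 100
Gradient = 4.5 / 49.2 * 100 = 9.1%

9.1


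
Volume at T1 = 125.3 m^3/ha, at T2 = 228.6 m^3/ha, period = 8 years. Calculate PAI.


Formula: PAI = (V_T2 - V_T1) / (T2 - T1)
Volume increment = 228.6 - 125.3 = 103.3 m^3/ha
PAI = 103.3 / 8 = 12.91 m^3/ha/year

12.91


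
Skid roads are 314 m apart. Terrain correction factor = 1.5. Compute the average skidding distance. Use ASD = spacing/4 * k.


Formula: ASD = (spacing / 4) * correction
Uncorrected distance = spacing / 4 = 314 / 4 = 78.5 m
ASD = 78.5 * 1.5 = 118 m

118


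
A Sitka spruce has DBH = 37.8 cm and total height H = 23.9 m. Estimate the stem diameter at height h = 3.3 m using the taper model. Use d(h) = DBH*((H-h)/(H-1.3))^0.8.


Taper: d(h) = DBH * ((H - h) / (H - 1.3))^0.8
Numerator = H - h = 23.9 - 3.3 = 20.6 m
Denominator = H - 1.3 = 23.9 - 1.3 = 22.6 m
Ratio = 20.6 / 22.6 = 0.9115
d = 37.8 * 0.9115^0.8 = 35.1 cm

35.1


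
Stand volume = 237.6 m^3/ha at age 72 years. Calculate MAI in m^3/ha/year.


Formula: MAI = Total Volume / Stand Age
MAI = 237.6 m^3/ha / 72 years
MAI = 3.3 m^3/ha/year

3.3


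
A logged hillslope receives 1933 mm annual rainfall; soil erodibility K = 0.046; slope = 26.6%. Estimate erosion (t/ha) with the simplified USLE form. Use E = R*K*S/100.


Formula: E = R * K * S / 100  (simplified USLE)
R * K = 1933 * 0.046 = 88.918
E = 88.918 * 26.6 / 100 = 23.65 t/ha

23.65


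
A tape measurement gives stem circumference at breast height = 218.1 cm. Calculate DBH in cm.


Formula: DBH = C / pi
DBH = 218.1 / pi
pi = 3.14159...
DBH = 69.4 cm

69.4


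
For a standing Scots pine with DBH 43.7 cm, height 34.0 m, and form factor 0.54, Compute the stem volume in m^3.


Formula: V = pi * (DBH/200)^2 * H * ff
Radius = DBH/200 = 43.7/200 = 0.2185 m
Radius^2 = 0.2185^2 = 0.04774225 m^2
V = pi * 0.04774225 * 34.0 * 0.54
V = 2.754 m^3

2.754


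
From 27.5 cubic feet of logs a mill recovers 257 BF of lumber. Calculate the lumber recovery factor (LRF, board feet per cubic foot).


Formula: LRF = Lumber Output (BF) / Log Input (ft^3)
LRF = 257 BF / 27.5 ft^3
LRF = 9.35 BF/ft^3

9.35


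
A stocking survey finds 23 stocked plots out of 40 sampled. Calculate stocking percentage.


Formula: Stocking % = stocked plots / total plots * 100
Stocking = 23 / 40 * 100
Stocking = 0.575 * 100 = 57.5%

57.5


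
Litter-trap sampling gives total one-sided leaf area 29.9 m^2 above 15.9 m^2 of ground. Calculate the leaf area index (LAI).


Formula: LAI = total leaf area / ground area  (dimensionless)
LAI = 29.9 m^2 / 15.9 m^2
LAI = 1.88

1.88


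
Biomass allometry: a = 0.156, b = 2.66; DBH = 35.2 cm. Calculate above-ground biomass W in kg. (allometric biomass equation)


Formula: W = a * DBH^b  (allometric power law)
DBH^b = 35.2^2.66 = 12995.8139
W = 0.156 * 12995.8139 = 2027.3 kg

2027.3


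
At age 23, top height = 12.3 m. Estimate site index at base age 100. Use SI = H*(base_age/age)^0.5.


Formula: SI = H_dom * (base_age / age)^0.5
Age ratio = 100 / 23 = 4.34783
sqrt(age_ratio) = 2.08514
SI = 12.3 * 2.08514 = 25.6 m

25.6


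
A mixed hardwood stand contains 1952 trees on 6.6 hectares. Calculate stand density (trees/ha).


Formula: Stand Density = N_trees / Area_ha
Density = 1952 trees / 6.6 ha
Density = 296 trees/ha

296


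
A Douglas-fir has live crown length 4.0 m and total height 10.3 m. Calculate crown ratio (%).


Formula: Crown Ratio = (Crown Length / Total Height) * 100
CR = (4.0 m / 10.3 m) * 100
CR = 0.3883 * 100 = 38.8%

38.8


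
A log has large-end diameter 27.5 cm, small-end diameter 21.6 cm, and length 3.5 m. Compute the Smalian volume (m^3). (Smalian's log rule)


Smalian: V = (A1 + A2)/2 * L,  A = pi*(D/200)^2
A1 = pi*(27.5/200)^2 = 0.059396 m^2
A2 = pi*(21.6/200)^2 = 0.036644 m^2
V = (0.059396+0.036644)/2*3.5 = 0.1681 m^3

0.1681


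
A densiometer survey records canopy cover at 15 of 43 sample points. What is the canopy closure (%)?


Formula: Canopy closure = covered points / total points * 100
Closure = 15 / 43 * 100
Closure = 0.3488 * 100 = 34.9%

34.9


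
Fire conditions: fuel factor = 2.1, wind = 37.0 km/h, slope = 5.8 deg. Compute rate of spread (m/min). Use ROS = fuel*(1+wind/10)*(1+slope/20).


Formula: ROS = fuel * (1 + wind/10) * (1 + slope/20)
Wind factor = 1 + 37.0/10 = 4.7
Slope factor = 1 + 5.8/20 = 1.29
ROS = 2.1 * 4.7 * 1.29 = 12.73 m/min

12.73


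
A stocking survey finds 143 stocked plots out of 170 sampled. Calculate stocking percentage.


Formula: Stocking % = stocked plots / total plots * 100
Stocking = 143 / 170 * 100
Stocking = 0.8412 * 100 = 84.1%

84.1


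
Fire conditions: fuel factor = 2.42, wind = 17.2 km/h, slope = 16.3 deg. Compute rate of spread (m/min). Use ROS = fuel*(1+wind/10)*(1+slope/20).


Formula: ROS = fuel * (1 + wind/10) * (1 + slope/20)
Wind factor = 1 + 17.2/10 = 2.72
Slope factor = 1 + 16.3/20 = 1.815
ROS = 2.42 * 2.72 * 1.815 = 11.95 m/min

11.95


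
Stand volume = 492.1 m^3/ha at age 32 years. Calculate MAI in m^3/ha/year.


Formula: MAI = Total Volume / Stand Age
MAI = 492.1 m^3/ha / 32 years
MAI = 15.38 m^3/ha/year

15.38


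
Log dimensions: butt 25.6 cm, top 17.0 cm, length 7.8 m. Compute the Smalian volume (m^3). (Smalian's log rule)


Smalian: V = (A1 + A2)/2 * L,  A = pi*(D/200)^2
A1 = pi*(25.6/200)^2 = 0.051472 m^2
A2 = pi*(17.0/200)^2 = 0.022698 m^2
V = (0.051472+0.022698)/2*7.8 = 0.2893 m^3

0.2893


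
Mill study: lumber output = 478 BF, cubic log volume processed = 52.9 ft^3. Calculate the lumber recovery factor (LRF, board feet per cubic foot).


Formula: LRF = Lumber Output (BF) / Log Input (ft^3)
LRF = 478 BF / 52.9 ft^3
LRF = 9.04 BF/ft^3

9.04


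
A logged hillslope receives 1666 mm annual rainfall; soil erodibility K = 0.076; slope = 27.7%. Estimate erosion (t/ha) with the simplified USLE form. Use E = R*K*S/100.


Formula: E = R * K * S / 100  (simplified USLE)
R * K = 1666 * 0.076 = 126.616
E = 126.616 * 27.7 / 100 = 35.07 t/ha

35.07


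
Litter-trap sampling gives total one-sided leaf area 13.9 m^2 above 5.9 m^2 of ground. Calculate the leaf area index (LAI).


Formula: LAI = total leaf area / ground area  (dimensionless)
LAI = 13.9 m^2 / 5.9 m^2
LAI = 2.36

2.36


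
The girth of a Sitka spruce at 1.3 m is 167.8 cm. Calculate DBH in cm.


Formula: DBH = C / pi
DBH = 167.8 / pi
pi = 3.14159...
DBH = 53.4 cm

53.4


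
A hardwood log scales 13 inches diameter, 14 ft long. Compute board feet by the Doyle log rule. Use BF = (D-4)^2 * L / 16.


Doyle: BF = (D - 4)^2 * L / 16
Adjusted diameter = 13 - 4 = 9 in
(D-4)^2 = 9^2 = 81
BF = 81 * 14 / 16 = 71 BF

71


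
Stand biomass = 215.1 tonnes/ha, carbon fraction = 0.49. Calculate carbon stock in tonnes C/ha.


Formula: Carbon Stock = Biomass * Carbon Fraction
C = 215.1 t/ha * 0.49
C = 105.4 t C/ha

105.4


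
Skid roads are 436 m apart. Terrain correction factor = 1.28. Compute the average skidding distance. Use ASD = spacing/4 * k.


Formula: ASD = (spacing / 4) * correction
Uncorrected distance = spacing / 4 = 436 / 4 = 109 m
ASD = 109 * 1.28 = 140 m

140


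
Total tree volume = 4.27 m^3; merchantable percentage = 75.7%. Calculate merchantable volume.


Formula: MV = V_total * (merchantable_pct / 100)
Merchantable fraction = 75.7% / 100 = 0.757
MV = 4.27 m^3 * 0.757 = 3.232 m^3

3.232


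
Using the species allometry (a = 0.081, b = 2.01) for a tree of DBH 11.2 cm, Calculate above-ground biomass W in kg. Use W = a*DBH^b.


Formula: W = a * DBH^b  (allometric power law)
DBH^b = 11.2^2.01 = 128.5074
W = 0.081 * 128.5074 = 10.4 kg

10.4


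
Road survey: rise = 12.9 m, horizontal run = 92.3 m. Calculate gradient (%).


Formula: Gradient = rise / run * 100
Gradient = 12.9 / 92.3 * 100 = 14.0%

14.0


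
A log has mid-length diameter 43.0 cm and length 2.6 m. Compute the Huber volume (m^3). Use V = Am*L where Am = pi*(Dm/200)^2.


Huber: V = Am * L,  Am = pi*(Dm/200)^2
Am = pi*(43.0/200)^2 = 0.14522 m^2
V = 0.14522*2.6 = 0.3776 m^3

0.3776


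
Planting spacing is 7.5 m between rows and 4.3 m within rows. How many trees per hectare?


Formula: TPH = 10000 m^2/ha / (spacing_x * spacing_y)
Area per tree = 7.5 m * 4.3 m = 32.25 m^2
TPH = 10000 / 32.25 = 310 trees/ha

310


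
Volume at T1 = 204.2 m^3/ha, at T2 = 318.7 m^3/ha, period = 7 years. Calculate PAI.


Formula: PAI = (V_T2 - V_T1) / (T2 - T1)
Volume increment = 318.7 - 204.2 = 114.5 m^3/ha
PAI = 114.5 / 7 = 16.36 m^3/ha/year

16.36


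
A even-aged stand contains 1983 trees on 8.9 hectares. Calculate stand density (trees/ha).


Formula: Stand Density = N_trees / Area_ha
Density = 1983 trees / 8.9 ha
Density = 223 trees/ha

223


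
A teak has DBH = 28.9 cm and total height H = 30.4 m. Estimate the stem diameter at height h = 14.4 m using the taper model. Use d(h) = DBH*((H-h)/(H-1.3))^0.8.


Taper: d(h) = DBH * ((H - h) / (H - 1.3))^0.8
Numerator = H - h = 30.4 - 14.4 = 16.0 m
Denominator = H - 1.3 = 30.4 - 1.3 = 29.1 m
Ratio = 16.0 / 29.1 = 0.54983
d = 28.9 * 0.54983^0.8 = 17.9 cm

17.9


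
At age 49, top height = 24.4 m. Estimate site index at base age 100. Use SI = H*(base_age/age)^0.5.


Formula: SI = H_dom * (base_age / age)^0.5
Age ratio = 100 / 49 = 2.04082
sqrt(age_ratio) = 1.42857
SI = 24.4 * 1.42857 = 34.9 m

34.9


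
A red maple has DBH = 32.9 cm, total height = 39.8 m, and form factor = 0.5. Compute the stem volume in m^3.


Formula: V = pi * (DBH/200)^2 * H * ff
Radius = DBH/200 = 32.9/200 = 0.1645 m
Radius^2 = 0.1645^2 = 0.02706025 m^2
V = pi * 0.02706025 * 39.8 * 0.5
V = 1.692 m^3

1.692


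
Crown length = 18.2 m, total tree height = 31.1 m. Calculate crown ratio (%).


Formula: Crown Ratio = (Crown Length / Total Height) * 100
CR = (18.2 m / 31.1 m) * 100
CR = 0.5852 * 100 = 58.5%

58.5


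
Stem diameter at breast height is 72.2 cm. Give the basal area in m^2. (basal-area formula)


Formula: BA = pi * (DBH/2)^2 / 10000  (cm^2 to m^2)
Radius = DBH/2 = 72.2/2 = 36.1 cm
BA = pi * 36.1^2 / 10000
   = 4094.155 cm^2 / 10000
   = 0.4094 m^2

0.4094


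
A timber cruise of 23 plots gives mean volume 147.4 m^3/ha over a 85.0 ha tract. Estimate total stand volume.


Formula: Total Volume = Mean Volume per ha * Total Area
Total Volume = 147.4 m^3/ha * 85.0 ha
Total Volume = 12529 m^3

12529


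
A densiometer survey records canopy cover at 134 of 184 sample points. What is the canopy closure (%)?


Formula: Canopy closure = covered points / total points * 100
Closure = 134 / 184 * 100
Closure = 0.7283 * 100 = 72.8%

72.8


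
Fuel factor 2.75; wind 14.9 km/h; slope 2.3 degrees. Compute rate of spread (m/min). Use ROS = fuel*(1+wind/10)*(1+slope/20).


Formula: ROS = fuel * (1 + wind/10) * (1 + slope/20)
Wind factor = 1 + 14.9/10 = 2.49
Slope factor = 1 + 2.3/20 = 1.115
ROS = 2.75 * 2.49 * 1.115 = 7.63 m/min

7.63
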